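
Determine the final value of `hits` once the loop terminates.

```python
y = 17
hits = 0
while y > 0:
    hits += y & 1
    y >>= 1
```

Let's trace through this code step by step.

Initialize: y = 17
Initialize: hits = 0
Entering loop: while y > 0:
After iteration 1: y = 8, hits = 1
After iteration 2: y = 4, hits = 1
After iteration 3: y = 2, hits = 1
After iteration 4: y = 1, hits = 1
After iteration 5: y = 0, hits = 2
Loop ends.

Final answer: 2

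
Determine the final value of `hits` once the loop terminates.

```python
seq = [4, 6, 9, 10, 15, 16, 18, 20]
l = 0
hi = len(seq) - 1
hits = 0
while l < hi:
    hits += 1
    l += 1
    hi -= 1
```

Let's trace through this code step by step.

Initialize: seq = [4, 6, 9, 10, 15, 16, 18, 20]
Initialize: l = 0
Initialize: hi = 7
Initialize: hits = 0
Entering loop: while l < hi:
After iteration 1: l = 1, hi = 6, hits = 1
After iteration 2: l = 2, hi = 5, hits = 2
After iteration 3: l = 3, hi = 4, hits = 3
After iteration 4: l = 4, hi = 3, hits = 4
Loop ends.

Final answer: 4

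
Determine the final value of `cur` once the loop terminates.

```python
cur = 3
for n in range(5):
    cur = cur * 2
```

Let's trace through this code step by step.

Initialize: cur = 3
Entering loop: for n in range(5):
After iteration 1: n = 0, cur = 6
After iteration 2: n = 1, cur = 12
After iteration 3: n = 2, cur = 24
After iteration 4: n = 3, cur = 48
After iteration 5: n = 4, cur = 96
Loop ends.

Final answer: 96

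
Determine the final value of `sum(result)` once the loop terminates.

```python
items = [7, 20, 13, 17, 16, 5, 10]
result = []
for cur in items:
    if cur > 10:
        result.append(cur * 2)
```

Let's trace through this code step by step.

Initialize: items = [7, 20, 13, 17, 16, 5, 10]
Initialize: result = []
Entering loop: for cur in items:
After iteration 1: cur = 7, result = []
After iteration 2: cur = 20, result = [40]
After iteration 3: cur = 13, result = [40, 26]
After iteration 4: cur = 17, result = [40, 26, 34]
After iteration 5: cur = 16, result = [40, 26, 34, 32]
After iteration 6: cur = 5, result = [40, 26, 34, 32]
After iteration 7: cur = 10, result = [40, 26, 34, 32]
Loop ends.
sum(result) = 132

Final answer: 132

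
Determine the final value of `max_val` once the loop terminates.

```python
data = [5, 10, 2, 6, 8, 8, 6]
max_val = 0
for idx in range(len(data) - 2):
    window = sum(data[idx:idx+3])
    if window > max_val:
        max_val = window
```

Let's trace through this code step by step.

Initialize: data = [5, 10, 2, 6, 8, 8, 6]
Initialize: max_val = 0
Entering loop: for idx in range(len(data) - 2):
After iteration 1: idx = 0, max_val = 17, window = 17
After iteration 2: idx = 1, max_val = 18, window = 18
After iteration 3: idx = 2, max_val = 18, window = 16
After iteration 4: idx = 3, max_val = 22, window = 22
After iteration 5: idx = 4, max_val = 22, window = 22
Loop ends.

Final answer: 22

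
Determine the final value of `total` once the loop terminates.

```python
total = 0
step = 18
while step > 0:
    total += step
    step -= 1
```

Let's trace through this code step by step.

Initialize: total = 0
Initialize: step = 18
Entering loop: while step > 0:
After iteration 1: total = 18, step = 17
After iteration 2: total = 35, step = 16
After iteration 3: total = 51, step = 15
After iteration 4: total = 66, step = 14
After iteration 5: total = 80, step = 13
After iteration 6: total = 93, step = 12
After iteration 7: total = 105, step = 11
After iteration 8: total = 116, step = 10
After iteration 9: total = 126, step = 9
After iteration 10: total = 135, step = 8
After iteration 11: total = 143, step = 7
After iteration 12: total = 150, step = 6
After iteration 13: total = 156, step = 5
After iteration 14: total = 161, step = 4
After iteration 15: total = 165, step = 3
After iteration 16: total = 168, step = 2
After iteration 17: total = 170, step = 1
After iteration 18: total = 171, step = 0
Loop ends.

Final answer: 171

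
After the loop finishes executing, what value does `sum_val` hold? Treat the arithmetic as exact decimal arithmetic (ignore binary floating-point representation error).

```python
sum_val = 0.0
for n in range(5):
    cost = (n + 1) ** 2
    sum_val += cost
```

Let's trace through this code step by step.

Initialize: sum_val = 0.0
Entering loop: for n in range(5):
After iteration 1: n = 0, sum_val = 1.0, cost = 1
After iteration 2: n = 1, sum_val = 5.0, cost = 4
After iteration 3: n = 2, sum_val = 14.0, cost = 9
After iteration 4: n = 3, sum_val = 30.0, cost = 16
After iteration 5: n = 4, sum_val = 55.0, cost = 25
Loop ends.

Final answer: 55.0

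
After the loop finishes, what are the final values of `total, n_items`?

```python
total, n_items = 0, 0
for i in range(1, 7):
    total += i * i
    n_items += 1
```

Let's trace through this code step by step.

Initialize: total = 0
Initialize: n_items = 0
Entering loop: for i in range(1, 7):
After iteration 1: i = 1, total = 1, n_items = 1
After iteration 2: i = 2, total = 5, n_items = 2
After iteration 3: i = 3, total = 14, n_items = 3
After iteration 4: i = 4, total = 30, n_items = 4
After iteration 5: i = 5, total = 55, n_items = 5
After iteration 6: i = 6, total = 91, n_items = 6
Loop ends.

Final answer: 91, 6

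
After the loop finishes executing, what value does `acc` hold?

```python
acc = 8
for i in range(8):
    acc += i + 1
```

Let's trace through this code step by step.

Initialize: acc = 8
Entering loop: for i in range(8):
After iteration 1: i = 0, acc = 9
After iteration 2: i = 1, acc = 11
After iteration 3: i = 2, acc = 14
After iteration 4: i = 3, acc = 18
After iteration 5: i = 4, acc = 23
After iteration 6: i = 5, acc = 29
After iteration 7: i = 6, acc = 36
After iteration 8: i = 7, acc = 44
Loop ends.

Final answer: 44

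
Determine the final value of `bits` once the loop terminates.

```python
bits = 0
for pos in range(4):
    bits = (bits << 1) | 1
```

Let's trace through this code step by step.

Initialize: bits = 0
Entering loop: for pos in range(4):
After iteration 1: pos = 0, bits = 1
After iteration 2: pos = 1, bits = 3
After iteration 3: pos = 2, bits = 7
After iteration 4: pos = 3, bits = 15
Loop ends.

Final answer: 15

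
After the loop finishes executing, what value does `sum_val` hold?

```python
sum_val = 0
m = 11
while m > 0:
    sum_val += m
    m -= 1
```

Let's trace through this code step by step.

Initialize: sum_val = 0
Initialize: m = 11
Entering loop: while m > 0:
After iteration 1: sum_val = 11, m = 10
After iteration 2: sum_val = 21, m = 9
After iteration 3: sum_val = 30, m = 8
After iteration 4: sum_val = 38, m = 7
After iteration 5: sum_val = 45, m = 6
After iteration 6: sum_val = 51, m = 5
After iteration 7: sum_val = 56, m = 4
After iteration 8: sum_val = 60, m = 3
After iteration 9: sum_val = 63, m = 2
After iteration 10: sum_val = 65, m = 1
After iteration 11: sum_val = 66, m = 0
Loop ends.

Final answer: 66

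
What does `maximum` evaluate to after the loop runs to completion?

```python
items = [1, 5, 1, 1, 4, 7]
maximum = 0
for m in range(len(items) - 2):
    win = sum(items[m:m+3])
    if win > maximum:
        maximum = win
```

Let's trace through this code step by step.

Initialize: items = [1, 5, 1, 1, 4, 7]
Initialize: maximum = 0
Entering loop: for m in range(len(items) - 2):
After iteration 1: m = 0, maximum = 7, win = 7
After iteration 2: m = 1, maximum = 7, win = 7
After iteration 3: m = 2, maximum = 7, win = 6
After iteration 4: m = 3, maximum = 12, win = 12
Loop ends.

Final answer: 12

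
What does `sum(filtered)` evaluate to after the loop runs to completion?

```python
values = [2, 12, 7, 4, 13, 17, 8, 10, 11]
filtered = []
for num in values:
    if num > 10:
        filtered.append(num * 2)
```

Let's trace through this code step by step.

Initialize: values = [2, 12, 7, 4, 13, 17, 8, 10, 11]
Initialize: filtered = []
Entering loop: for num in values:
After iteration 1: num = 2, filtered = []
After iteration 2: num = 12, filtered = [24]
After iteration 3: num = 7, filtered = [24]
After iteration 4: num = 4, filtered = [24]
After iteration 5: num = 13, filtered = [24, 26]
After iteration 6: num = 17, filtered = [24, 26, 34]
After iteration 7: num = 8, filtered = [24, 26, 34]
After iteration 8: num = 10, filtered = [24, 26, 34]
After iteration 9: num = 11, filtered = [24, 26, 34, 22]
Loop ends.
sum(filtered) = 106

Final answer: 106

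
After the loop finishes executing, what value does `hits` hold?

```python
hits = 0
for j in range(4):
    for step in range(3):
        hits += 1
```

Let's trace through this code step by step.

Initialize: hits = 0
Entering loop: for j in range(4):
After iteration 1: j = 0, hits = 3
After iteration 2: j = 1, hits = 6
After iteration 3: j = 2, hits = 9
After iteration 4: j = 3, hits = 12
Loop ends.

Final answer: 12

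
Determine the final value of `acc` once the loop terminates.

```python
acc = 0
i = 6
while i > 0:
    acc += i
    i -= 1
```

Let's trace through this code step by step.

Initialize: acc = 0
Initialize: i = 6
Entering loop: while i > 0:
After iteration 1: acc = 6, i = 5
After iteration 2: acc = 11, i = 4
After iteration 3: acc = 15, i = 3
After iteration 4: acc = 18, i = 2
After iteration 5: acc = 20, i = 1
After iteration 6: acc = 21, i = 0
Loop ends.

Final answer: 21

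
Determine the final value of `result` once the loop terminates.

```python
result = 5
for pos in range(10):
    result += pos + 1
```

Let's trace through this code step by step.

Initialize: result = 5
Entering loop: for pos in range(10):
After iteration 1: pos = 0, result = 6
After iteration 2: pos = 1, result = 8
After iteration 3: pos = 2, result = 11
After iteration 4: pos = 3, result = 15
After iteration 5: pos = 4, result = 20
After iteration 6: pos = 5, result = 26
After iteration 7: pos = 6, result = 33
After iteration 8: pos = 7, result = 41
After iteration 9: pos = 8, result = 50
After iteration 10: pos = 9, result = 60
Loop ends.

Final answer: 60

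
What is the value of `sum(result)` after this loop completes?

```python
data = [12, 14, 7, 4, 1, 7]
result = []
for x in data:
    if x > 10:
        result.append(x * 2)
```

Let's trace through this code step by step.

Initialize: data = [12, 14, 7, 4, 1, 7]
Initialize: result = []
Entering loop: for x in data:
After iteration 1: x = 12, result = [24]
After iteration 2: x = 14, result = [24, 28]
After iteration 3: x = 7, result = [24, 28]
After iteration 4: x = 4, result = [24, 28]
After iteration 5: x = 1, result = [24, 28]
After iteration 6: x = 7, result = [24, 28]
Loop ends.
sum(result) = 52

Final answer: 52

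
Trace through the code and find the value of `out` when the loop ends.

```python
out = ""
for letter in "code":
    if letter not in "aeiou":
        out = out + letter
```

Let's trace through this code step by step.

Initialize: out = ''
Entering loop: for letter in "code":
After iteration 1: letter = 'c', out = 'c'
After iteration 2: letter = 'o', out = 'c'
After iteration 3: letter = 'd', out = 'cd'
After iteration 4: letter = 'e', out = 'cd'
Loop ends.

Final answer: 'cd'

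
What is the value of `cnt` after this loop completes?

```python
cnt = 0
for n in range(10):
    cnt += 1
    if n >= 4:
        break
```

Let's trace through this code step by step.

Initialize: cnt = 0
Entering loop: for n in range(10):
After iteration 1: n = 0, cnt = 1
After iteration 2: n = 1, cnt = 2
After iteration 3: n = 2, cnt = 3
After iteration 4: n = 3, cnt = 4
After iteration 5: n = 4, cnt = 5
Loop ends.

Final answer: 5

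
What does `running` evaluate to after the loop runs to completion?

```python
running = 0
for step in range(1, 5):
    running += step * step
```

Let's trace through this code step by step.

Initialize: running = 0
Entering loop: for step in range(1, 5):
After iteration 1: step = 1, running = 1
After iteration 2: step = 2, running = 5
After iteration 3: step = 3, running = 14
After iteration 4: step = 4, running = 30
Loop ends.

Final answer: 30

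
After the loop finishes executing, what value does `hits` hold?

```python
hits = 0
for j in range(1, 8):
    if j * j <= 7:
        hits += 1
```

Let's trace through this code step by step.

Initialize: hits = 0
Entering loop: for j in range(1, 8):
After iteration 1: j = 1, hits = 1
After iteration 2: j = 2, hits = 2
After iteration 3: j = 3, hits = 2
After iteration 4: j = 4, hits = 2
After iteration 5: j = 5, hits = 2
After iteration 6: j = 6, hits = 2
After iteration 7: j = 7, hits = 2
Loop ends.

Final answer: 2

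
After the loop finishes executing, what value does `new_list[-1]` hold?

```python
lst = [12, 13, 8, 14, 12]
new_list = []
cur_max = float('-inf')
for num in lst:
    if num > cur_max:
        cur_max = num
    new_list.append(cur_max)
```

Let's trace through this code step by step.

Initialize: lst = [12, 13, 8, 14, 12]
Initialize: new_list = []
Initialize: cur_max = -inf
Entering loop: for num in lst:
After iteration 1: num = 12, new_list = [12], cur_max = 12
After iteration 2: num = 13, new_list = [12, 13], cur_max = 13
After iteration 3: num = 8, new_list = [12, 13, 13], cur_max = 13
After iteration 4: num = 14, new_list = [12, 13, 13, 14], cur_max = 14
After iteration 5: num = 12, new_list = [12, 13, 13, 14, 14], cur_max = 14
Loop ends.
new_list[-1] = 14

Final answer: 14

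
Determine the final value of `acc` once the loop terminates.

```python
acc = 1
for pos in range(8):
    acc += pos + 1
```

Let's trace through this code step by step.

Initialize: acc = 1
Entering loop: for pos in range(8):
After iteration 1: pos = 0, acc = 2
After iteration 2: pos = 1, acc = 4
After iteration 3: pos = 2, acc = 7
After iteration 4: pos = 3, acc = 11
After iteration 5: pos = 4, acc = 16
After iteration 6: pos = 5, acc = 22
After iteration 7: pos = 6, acc = 29
After iteration 8: pos = 7, acc = 37
Loop ends.

Final answer: 37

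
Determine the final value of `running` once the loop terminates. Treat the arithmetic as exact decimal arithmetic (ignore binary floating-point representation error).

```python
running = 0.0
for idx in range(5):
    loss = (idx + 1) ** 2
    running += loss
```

Let's trace through this code step by step.

Initialize: running = 0.0
Entering loop: for idx in range(5):
After iteration 1: idx = 0, running = 1.0, loss = 1
After iteration 2: idx = 1, running = 5.0, loss = 4
After iteration 3: idx = 2, running = 14.0, loss = 9
After iteration 4: idx = 3, running = 30.0, loss = 16
After iteration 5: idx = 4, running = 55.0, loss = 25
Loop ends.

Final answer: 55.0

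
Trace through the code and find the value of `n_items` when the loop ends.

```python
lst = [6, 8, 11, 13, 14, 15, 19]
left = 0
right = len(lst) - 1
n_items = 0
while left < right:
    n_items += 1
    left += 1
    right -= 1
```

Let's trace through this code step by step.

Initialize: lst = [6, 8, 11, 13, 14, 15, 19]
Initialize: left = 0
Initialize: right = 6
Initialize: n_items = 0
Entering loop: while left < right:
After iteration 1: left = 1, right = 5, n_items = 1
After iteration 2: left = 2, right = 4, n_items = 2
After iteration 3: left = 3, right = 3, n_items = 3
Loop ends.

Final answer: 3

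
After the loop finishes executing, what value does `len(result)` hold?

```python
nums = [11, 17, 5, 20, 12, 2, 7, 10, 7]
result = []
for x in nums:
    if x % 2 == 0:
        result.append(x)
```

Let's trace through this code step by step.

Initialize: nums = [11, 17, 5, 20, 12, 2, 7, 10, 7]
Initialize: result = []
Entering loop: for x in nums:
After iteration 1: x = 11, result = []
After iteration 2: x = 17, result = []
After iteration 3: x = 5, result = []
After iteration 4: x = 20, result = [20]
After iteration 5: x = 12, result = [20, 12]
After iteration 6: x = 2, result = [20, 12, 2]
After iteration 7: x = 7, result = [20, 12, 2]
After iteration 8: x = 10, result = [20, 12, 2, 10]
After iteration 9: x = 7, result = [20, 12, 2, 10]
Loop ends.
len(result) = 4

Final answer: 4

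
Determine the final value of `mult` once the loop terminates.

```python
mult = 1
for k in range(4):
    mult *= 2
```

Let's trace through this code step by step.

Initialize: mult = 1
Entering loop: for k in range(4):
After iteration 1: k = 0, mult = 2
After iteration 2: k = 1, mult = 4
After iteration 3: k = 2, mult = 8
After iteration 4: k = 3, mult = 16
Loop ends.

Final answer: 16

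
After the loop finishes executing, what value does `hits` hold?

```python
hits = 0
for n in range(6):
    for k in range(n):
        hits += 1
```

Let's trace through this code step by step.

Initialize: hits = 0
Entering loop: for n in range(6):
After iteration 1: n = 0, hits = 0
After iteration 2: n = 1, hits = 1, k = 0
After iteration 3: n = 2, hits = 3, k = 1
After iteration 4: n = 3, hits = 6, k = 2
After iteration 5: n = 4, hits = 10, k = 3
After iteration 6: n = 5, hits = 15, k = 4
Loop ends.

Final answer: 15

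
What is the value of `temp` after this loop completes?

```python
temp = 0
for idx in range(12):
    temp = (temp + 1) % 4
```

Let's trace through this code step by step.

Initialize: temp = 0
Entering loop: for idx in range(12):
After iteration 1: idx = 0, temp = 1
After iteration 2: idx = 1, temp = 2
After iteration 3: idx = 2, temp = 3
After iteration 4: idx = 3, temp = 0
After iteration 5: idx = 4, temp = 1
After iteration 6: idx = 5, temp = 2
After iteration 7: idx = 6, temp = 3
After iteration 8: idx = 7, temp = 0
After iteration 9: idx = 8, temp = 1
After iteration 10: idx = 9, temp = 2
After iteration 11: idx = 10, temp = 3
After iteration 12: idx = 11, temp = 0
Loop ends.

Final answer: 0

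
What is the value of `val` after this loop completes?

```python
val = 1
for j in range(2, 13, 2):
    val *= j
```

Let's trace through this code step by step.

Initialize: val = 1
Entering loop: for j in range(2, 13, 2):
After iteration 1: j = 2, val = 2
After iteration 2: j = 4, val = 8
After iteration 3: j = 6, val = 48
After iteration 4: j = 8, val = 384
After iteration 5: j = 10, val = 3840
After iteration 6: j = 12, val = 46080
Loop ends.

Final answer: 46080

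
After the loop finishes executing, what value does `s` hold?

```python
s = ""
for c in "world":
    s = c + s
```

Let's trace through this code step by step.

Initialize: s = ''
Entering loop: for c in "world":
After iteration 1: c = 'w', s = 'w'
After iteration 2: c = 'o', s = 'ow'
After iteration 3: c = 'r', s = 'row'
After iteration 4: c = 'l', s = 'lrow'
After iteration 5: c = 'd', s = 'dlrow'
Loop ends.

Final answer: 'dlrow'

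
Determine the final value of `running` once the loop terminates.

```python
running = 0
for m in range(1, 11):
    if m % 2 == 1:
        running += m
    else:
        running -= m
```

Let's trace through this code step by step.

Initialize: running = 0
Entering loop: for m in range(1, 11):
After iteration 1: m = 1, running = 1
After iteration 2: m = 2, running = -1
After iteration 3: m = 3, running = 2
After iteration 4: m = 4, running = -2
After iteration 5: m = 5, running = 3
After iteration 6: m = 6, running = -3
After iteration 7: m = 7, running = 4
After iteration 8: m = 8, running = -4
After iteration 9: m = 9, running = 5
After iteration 10: m = 10, running = -5
Loop ends.

Final answer: -5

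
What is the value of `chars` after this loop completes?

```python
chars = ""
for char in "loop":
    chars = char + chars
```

Let's trace through this code step by step.

Initialize: chars = ''
Entering loop: for char in "loop":
After iteration 1: char = 'l', chars = 'l'
After iteration 2: char = 'o', chars = 'ol'
After iteration 3: char = 'o', chars = 'ool'
After iteration 4: char = 'p', chars = 'pool'
Loop ends.

Final answer: 'pool'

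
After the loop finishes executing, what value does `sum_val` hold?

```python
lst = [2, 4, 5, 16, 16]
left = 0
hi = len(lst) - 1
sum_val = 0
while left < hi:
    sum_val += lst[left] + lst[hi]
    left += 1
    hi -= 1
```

Let's trace through this code step by step.

Initialize: lst = [2, 4, 5, 16, 16]
Initialize: left = 0
Initialize: hi = 4
Initialize: sum_val = 0
Entering loop: while left < hi:
After iteration 1: left = 1, hi = 3, sum_val = 18
After iteration 2: left = 2, hi = 2, sum_val = 38
Loop ends.

Final answer: 38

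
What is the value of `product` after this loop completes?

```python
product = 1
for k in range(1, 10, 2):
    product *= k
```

Let's trace through this code step by step.

Initialize: product = 1
Entering loop: for k in range(1, 10, 2):
After iteration 1: k = 1, product = 1
After iteration 2: k = 3, product = 3
After iteration 3: k = 5, product = 15
After iteration 4: k = 7, product = 105
After iteration 5: k = 9, product = 945
Loop ends.

Final answer: 945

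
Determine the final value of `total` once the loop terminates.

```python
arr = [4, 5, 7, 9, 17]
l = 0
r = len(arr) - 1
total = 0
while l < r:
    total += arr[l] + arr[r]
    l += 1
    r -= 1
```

Let's trace through this code step by step.

Initialize: arr = [4, 5, 7, 9, 17]
Initialize: l = 0
Initialize: r = 4
Initialize: total = 0
Entering loop: while l < r:
After iteration 1: l = 1, r = 3, total = 21
After iteration 2: l = 2, r = 2, total = 35
Loop ends.

Final answer: 35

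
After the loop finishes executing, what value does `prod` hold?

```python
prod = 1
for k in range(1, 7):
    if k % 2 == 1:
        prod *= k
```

Let's trace through this code step by step.

Initialize: prod = 1
Entering loop: for k in range(1, 7):
After iteration 1: k = 1, prod = 1
After iteration 2: k = 2, prod = 1
After iteration 3: k = 3, prod = 3
After iteration 4: k = 4, prod = 3
After iteration 5: k = 5, prod = 15
After iteration 6: k = 6, prod = 15
Loop ends.

Final answer: 15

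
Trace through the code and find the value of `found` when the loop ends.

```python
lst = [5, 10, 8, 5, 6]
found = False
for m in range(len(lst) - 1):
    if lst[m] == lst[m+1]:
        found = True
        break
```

Let's trace through this code step by step.

Initialize: lst = [5, 10, 8, 5, 6]
Initialize: found = False
Entering loop: for m in range(len(lst) - 1):
After iteration 1: m = 0, found = False
After iteration 2: m = 1, found = False
After iteration 3: m = 2, found = False
After iteration 4: m = 3, found = False
Loop ends.

Final answer: False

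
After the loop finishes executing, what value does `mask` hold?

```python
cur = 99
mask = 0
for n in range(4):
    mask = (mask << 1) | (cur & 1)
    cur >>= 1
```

Let's trace through this code step by step.

Initialize: cur = 99
Initialize: mask = 0
Entering loop: for n in range(4):
After iteration 1: n = 0, cur = 49, mask = 1
After iteration 2: n = 1, cur = 24, mask = 3
After iteration 3: n = 2, cur = 12, mask = 6
After iteration 4: n = 3, cur = 6, mask = 12
Loop ends.

Final answer: 12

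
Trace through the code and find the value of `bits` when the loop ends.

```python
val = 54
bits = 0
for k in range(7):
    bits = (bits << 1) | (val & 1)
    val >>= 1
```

Let's trace through this code step by step.

Initialize: val = 54
Initialize: bits = 0
Entering loop: for k in range(7):
After iteration 1: k = 0, val = 27, bits = 0
After iteration 2: k = 1, val = 13, bits = 1
After iteration 3: k = 2, val = 6, bits = 3
After iteration 4: k = 3, val = 3, bits = 6
After iteration 5: k = 4, val = 1, bits = 13
After iteration 6: k = 5, val = 0, bits = 27
After iteration 7: k = 6, val = 0, bits = 54
Loop ends.

Final answer: 54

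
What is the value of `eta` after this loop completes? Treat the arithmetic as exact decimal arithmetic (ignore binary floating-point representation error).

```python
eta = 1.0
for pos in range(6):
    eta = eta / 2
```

Let's trace through this code step by step.

Initialize: eta = 1.0
Entering loop: for pos in range(6):
After iteration 1: pos = 0, eta = 0.5
After iteration 2: pos = 1, eta = 0.25
After iteration 3: pos = 2, eta = 0.125
After iteration 4: pos = 3, eta = 0.0625
After iteration 5: pos = 4, eta = 0.03125
After iteration 6: pos = 5, eta = 0.015625
Loop ends.

Final answer: 0.015625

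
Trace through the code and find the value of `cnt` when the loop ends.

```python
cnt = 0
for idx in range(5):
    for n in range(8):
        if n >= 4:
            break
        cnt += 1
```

Let's trace through this code step by step.

Initialize: cnt = 0
Entering loop: for idx in range(5):
After iteration 1: idx = 0, cnt = 4
After iteration 2: idx = 1, cnt = 8
After iteration 3: idx = 2, cnt = 12
After iteration 4: idx = 3, cnt = 16
After iteration 5: idx = 4, cnt = 20
Loop ends.

Final answer: 20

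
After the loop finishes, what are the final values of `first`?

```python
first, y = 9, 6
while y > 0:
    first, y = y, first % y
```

Let's trace through this code step by step.

Initialize: first = 9
Initialize: y = 6
Entering loop: while y > 0:
After iteration 1: first = 6, y = 3
After iteration 2: first = 3, y = 0
Loop ends.

Final answer: 3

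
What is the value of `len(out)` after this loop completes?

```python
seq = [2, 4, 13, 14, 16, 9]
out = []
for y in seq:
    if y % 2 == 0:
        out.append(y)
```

Let's trace through this code step by step.

Initialize: seq = [2, 4, 13, 14, 16, 9]
Initialize: out = []
Entering loop: for y in seq:
After iteration 1: y = 2, out = [2]
After iteration 2: y = 4, out = [2, 4]
After iteration 3: y = 13, out = [2, 4]
After iteration 4: y = 14, out = [2, 4, 14]
After iteration 5: y = 16, out = [2, 4, 14, 16]
After iteration 6: y = 9, out = [2, 4, 14, 16]
Loop ends.
len(out) = 4

Final answer: 4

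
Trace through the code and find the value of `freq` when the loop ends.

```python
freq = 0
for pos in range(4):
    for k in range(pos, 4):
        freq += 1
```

Let's trace through this code step by step.

Initialize: freq = 0
Entering loop: for pos in range(4):
After iteration 1: pos = 0, freq = 4
After iteration 2: pos = 1, freq = 7
After iteration 3: pos = 2, freq = 9
After iteration 4: pos = 3, freq = 10
Loop ends.

Final answer: 10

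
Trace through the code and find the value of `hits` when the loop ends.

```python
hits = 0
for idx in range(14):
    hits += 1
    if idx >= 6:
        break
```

Let's trace through this code step by step.

Initialize: hits = 0
Entering loop: for idx in range(14):
After iteration 1: idx = 0, hits = 1
After iteration 2: idx = 1, hits = 2
After iteration 3: idx = 2, hits = 3
After iteration 4: idx = 3, hits = 4
After iteration 5: idx = 4, hits = 5
After iteration 6: idx = 5, hits = 6
After iteration 7: idx = 6, hits = 7
Loop ends.

Final answer: 7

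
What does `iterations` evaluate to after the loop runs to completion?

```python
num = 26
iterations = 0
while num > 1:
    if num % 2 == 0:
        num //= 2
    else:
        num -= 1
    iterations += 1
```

Let's trace through this code step by step.

Initialize: num = 26
Initialize: iterations = 0
Entering loop: while num > 1:
After iteration 1: num = 13, iterations = 1
After iteration 2: num = 12, iterations = 2
After iteration 3: num = 6, iterations = 3
After iteration 4: num = 3, iterations = 4
After iteration 5: num = 2, iterations = 5
After iteration 6: num = 1, iterations = 6
Loop ends.

Final answer: 6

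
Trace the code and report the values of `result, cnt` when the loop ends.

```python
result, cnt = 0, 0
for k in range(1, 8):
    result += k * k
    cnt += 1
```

Let's trace through this code step by step.

Initialize: result = 0
Initialize: cnt = 0
Entering loop: for k in range(1, 8):
After iteration 1: k = 1, result = 1, cnt = 1
After iteration 2: k = 2, result = 5, cnt = 2
After iteration 3: k = 3, result = 14, cnt = 3
After iteration 4: k = 4, result = 30, cnt = 4
After iteration 5: k = 5, result = 55, cnt = 5
After iteration 6: k = 6, result = 91, cnt = 6
After iteration 7: k = 7, result = 140, cnt = 7
Loop ends.

Final answer: 140, 7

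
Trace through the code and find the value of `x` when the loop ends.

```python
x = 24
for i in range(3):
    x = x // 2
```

Let's trace through this code step by step.

Initialize: x = 24
Entering loop: for i in range(3):
After iteration 1: i = 0, x = 12
After iteration 2: i = 1, x = 6
After iteration 3: i = 2, x = 3
Loop ends.

Final answer: 3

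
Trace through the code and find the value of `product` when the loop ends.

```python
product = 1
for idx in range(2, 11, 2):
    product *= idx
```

Let's trace through this code step by step.

Initialize: product = 1
Entering loop: for idx in range(2, 11, 2):
After iteration 1: idx = 2, product = 2
After iteration 2: idx = 4, product = 8
After iteration 3: idx = 6, product = 48
After iteration 4: idx = 8, product = 384
After iteration 5: idx = 10, product = 3840
Loop ends.

Final answer: 3840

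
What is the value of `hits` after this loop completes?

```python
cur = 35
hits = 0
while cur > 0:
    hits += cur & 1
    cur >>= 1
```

Let's trace through this code step by step.

Initialize: cur = 35
Initialize: hits = 0
Entering loop: while cur > 0:
After iteration 1: cur = 17, hits = 1
After iteration 2: cur = 8, hits = 2
After iteration 3: cur = 4, hits = 2
After iteration 4: cur = 2, hits = 2
After iteration 5: cur = 1, hits = 2
After iteration 6: cur = 0, hits = 3
Loop ends.

Final answer: 3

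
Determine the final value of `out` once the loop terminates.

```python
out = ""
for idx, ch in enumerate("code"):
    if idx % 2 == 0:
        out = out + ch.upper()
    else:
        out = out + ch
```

Let's trace through this code step by step.

Initialize: out = ''
Entering loop: for idx, ch in enumerate("code"):
After iteration 1: idx = 0, ch = 'c', out = 'C'
After iteration 2: idx = 1, ch = 'o', out = 'Co'
After iteration 3: idx = 2, ch = 'd', out = 'CoD'
After iteration 4: idx = 3, ch = 'e', out = 'CoDe'
Loop ends.

Final answer: 'CoDe'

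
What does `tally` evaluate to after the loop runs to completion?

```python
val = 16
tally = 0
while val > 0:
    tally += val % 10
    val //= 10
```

Let's trace through this code step by step.

Initialize: val = 16
Initialize: tally = 0
Entering loop: while val > 0:
After iteration 1: val = 1, tally = 6
After iteration 2: val = 0, tally = 7
Loop ends.

Final answer: 7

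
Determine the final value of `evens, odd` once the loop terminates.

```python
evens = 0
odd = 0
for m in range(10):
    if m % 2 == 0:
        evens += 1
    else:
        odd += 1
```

Let's trace through this code step by step.

Initialize: evens = 0
Initialize: odd = 0
Entering loop: for m in range(10):
After iteration 1: m = 0, evens = 1, odd = 0
After iteration 2: m = 1, evens = 1, odd = 1
After iteration 3: m = 2, evens = 2, odd = 1
After iteration 4: m = 3, evens = 2, odd = 2
After iteration 5: m = 4, evens = 3, odd = 2
After iteration 6: m = 5, evens = 3, odd = 3
After iteration 7: m = 6, evens = 4, odd = 3
After iteration 8: m = 7, evens = 4, odd = 4
After iteration 9: m = 8, evens = 5, odd = 4
After iteration 10: m = 9, evens = 5, odd = 5
Loop ends.

Final answer: 5, 5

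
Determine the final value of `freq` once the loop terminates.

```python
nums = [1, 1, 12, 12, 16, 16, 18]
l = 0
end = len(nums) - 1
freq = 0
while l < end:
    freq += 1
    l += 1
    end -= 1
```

Let's trace through this code step by step.

Initialize: nums = [1, 1, 12, 12, 16, 16, 18]
Initialize: l = 0
Initialize: end = 6
Initialize: freq = 0
Entering loop: while l < end:
After iteration 1: l = 1, end = 5, freq = 1
After iteration 2: l = 2, end = 4, freq = 2
After iteration 3: l = 3, end = 3, freq = 3
Loop ends.

Final answer: 3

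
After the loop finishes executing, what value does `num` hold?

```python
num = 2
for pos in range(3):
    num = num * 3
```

Let's trace through this code step by step.

Initialize: num = 2
Entering loop: for pos in range(3):
After iteration 1: pos = 0, num = 6
After iteration 2: pos = 1, num = 18
After iteration 3: pos = 2, num = 54
Loop ends.

Final answer: 54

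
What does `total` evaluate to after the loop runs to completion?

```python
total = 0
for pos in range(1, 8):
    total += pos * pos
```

Let's trace through this code step by step.

Initialize: total = 0
Entering loop: for pos in range(1, 8):
After iteration 1: pos = 1, total = 1
After iteration 2: pos = 2, total = 5
After iteration 3: pos = 3, total = 14
After iteration 4: pos = 4, total = 30
After iteration 5: pos = 5, total = 55
After iteration 6: pos = 6, total = 91
After iteration 7: pos = 7, total = 140
Loop ends.

Final answer: 140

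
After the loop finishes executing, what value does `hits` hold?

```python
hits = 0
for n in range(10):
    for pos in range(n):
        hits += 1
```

Let's trace through this code step by step.

Initialize: hits = 0
Entering loop: for n in range(10):
After iteration 1: n = 0, hits = 0
After iteration 2: n = 1, hits = 1, pos = 0
After iteration 3: n = 2, hits = 3, pos = 1
After iteration 4: n = 3, hits = 6, pos = 2
After iteration 5: n = 4, hits = 10, pos = 3
After iteration 6: n = 5, hits = 15, pos = 4
After iteration 7: n = 6, hits = 21, pos = 5
After iteration 8: n = 7, hits = 28, pos = 6
After iteration 9: n = 8, hits = 36, pos = 7
After iteration 10: n = 9, hits = 45, pos = 8
Loop ends.

Final answer: 45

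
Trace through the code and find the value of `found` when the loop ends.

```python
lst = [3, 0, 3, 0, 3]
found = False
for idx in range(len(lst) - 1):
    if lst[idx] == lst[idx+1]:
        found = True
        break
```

Let's trace through this code step by step.

Initialize: lst = [3, 0, 3, 0, 3]
Initialize: found = False
Entering loop: for idx in range(len(lst) - 1):
After iteration 1: idx = 0, found = False
After iteration 2: idx = 1, found = False
After iteration 3: idx = 2, found = False
After iteration 4: idx = 3, found = False
Loop ends.

Final answer: False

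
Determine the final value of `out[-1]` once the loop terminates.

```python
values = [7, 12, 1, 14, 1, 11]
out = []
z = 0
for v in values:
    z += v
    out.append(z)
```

Let's trace through this code step by step.

Initialize: values = [7, 12, 1, 14, 1, 11]
Initialize: out = []
Initialize: z = 0
Entering loop: for v in values:
After iteration 1: v = 7, out = [7], z = 7
After iteration 2: v = 12, out = [7, 19], z = 19
After iteration 3: v = 1, out = [7, 19, 20], z = 20
After iteration 4: v = 14, out = [7, 19, 20, 34], z = 34
After iteration 5: v = 1, out = [7, 19, 20, 34, 35], z = 35
After iteration 6: v = 11, out = [7, 19, 20, 34, 35, 46], z = 46
Loop ends.
out[-1] = 46

Final answer: 46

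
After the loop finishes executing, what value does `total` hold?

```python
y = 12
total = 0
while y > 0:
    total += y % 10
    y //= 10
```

Let's trace through this code step by step.

Initialize: y = 12
Initialize: total = 0
Entering loop: while y > 0:
After iteration 1: y = 1, total = 2
After iteration 2: y = 0, total = 3
Loop ends.

Final answer: 3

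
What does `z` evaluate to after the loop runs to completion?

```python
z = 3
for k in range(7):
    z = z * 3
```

Let's trace through this code step by step.

Initialize: z = 3
Entering loop: for k in range(7):
After iteration 1: k = 0, z = 9
After iteration 2: k = 1, z = 27
After iteration 3: k = 2, z = 81
After iteration 4: k = 3, z = 243
After iteration 5: k = 4, z = 729
After iteration 6: k = 5, z = 2187
After iteration 7: k = 6, z = 6561
Loop ends.

Final answer: 6561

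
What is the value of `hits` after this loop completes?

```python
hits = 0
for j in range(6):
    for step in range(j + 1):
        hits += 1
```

Let's trace through this code step by step.

Initialize: hits = 0
Entering loop: for j in range(6):
After iteration 1: j = 0, hits = 1, step = 0
After iteration 2: j = 1, hits = 3, step = 1
After iteration 3: j = 2, hits = 6, step = 2
After iteration 4: j = 3, hits = 10, step = 3
After iteration 5: j = 4, hits = 15, step = 4
After iteration 6: j = 5, hits = 21, step = 5
Loop ends.

Final answer: 21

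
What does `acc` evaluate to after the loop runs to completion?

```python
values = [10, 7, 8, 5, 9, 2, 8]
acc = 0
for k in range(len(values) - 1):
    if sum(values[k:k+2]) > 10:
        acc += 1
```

Let's trace through this code step by step.

Initialize: values = [10, 7, 8, 5, 9, 2, 8]
Initialize: acc = 0
Entering loop: for k in range(len(values) - 1):
After iteration 1: k = 0, acc = 1
After iteration 2: k = 1, acc = 2
After iteration 3: k = 2, acc = 3
After iteration 4: k = 3, acc = 4
After iteration 5: k = 4, acc = 5
After iteration 6: k = 5, acc = 5
Loop ends.

Final answer: 5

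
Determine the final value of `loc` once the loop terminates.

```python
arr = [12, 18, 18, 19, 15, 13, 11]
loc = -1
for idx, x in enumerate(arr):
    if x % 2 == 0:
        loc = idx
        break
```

Let's trace through this code step by step.

Initialize: arr = [12, 18, 18, 19, 15, 13, 11]
Initialize: loc = -1
Entering loop: for idx, x in enumerate(arr):
After iteration 1: idx = 0, x = 12, loc = 0
Loop ends.

Final answer: 0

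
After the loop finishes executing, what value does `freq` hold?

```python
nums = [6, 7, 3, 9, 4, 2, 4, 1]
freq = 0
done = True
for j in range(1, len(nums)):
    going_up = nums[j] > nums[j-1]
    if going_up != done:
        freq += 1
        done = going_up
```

Let's trace through this code step by step.

Initialize: nums = [6, 7, 3, 9, 4, 2, 4, 1]
Initialize: freq = 0
Initialize: done = True
Entering loop: for j in range(1, len(nums)):
After iteration 1: j = 1, freq = 0, done = True, going_up = True
After iteration 2: j = 2, freq = 1, done = False, going_up = False
After iteration 3: j = 3, freq = 2, done = True, going_up = True
After iteration 4: j = 4, freq = 3, done = False, going_up = False
After iteration 5: j = 5, freq = 3, done = False, going_up = False
After iteration 6: j = 6, freq = 4, done = True, going_up = True
After iteration 7: j = 7, freq = 5, done = False, going_up = False
Loop ends.

Final answer: 5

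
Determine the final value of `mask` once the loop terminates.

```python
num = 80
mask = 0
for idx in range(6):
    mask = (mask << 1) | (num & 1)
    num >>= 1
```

Let's trace through this code step by step.

Initialize: num = 80
Initialize: mask = 0
Entering loop: for idx in range(6):
After iteration 1: idx = 0, num = 40, mask = 0
After iteration 2: idx = 1, num = 20, mask = 0
After iteration 3: idx = 2, num = 10, mask = 0
After iteration 4: idx = 3, num = 5, mask = 0
After iteration 5: idx = 4, num = 2, mask = 1
After iteration 6: idx = 5, num = 1, mask = 2
Loop ends.

Final answer: 2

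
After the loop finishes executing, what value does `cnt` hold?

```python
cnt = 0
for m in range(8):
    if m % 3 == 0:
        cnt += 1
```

Let's trace through this code step by step.

Initialize: cnt = 0
Entering loop: for m in range(8):
After iteration 1: m = 0, cnt = 1
After iteration 2: m = 1, cnt = 1
After iteration 3: m = 2, cnt = 1
After iteration 4: m = 3, cnt = 2
After iteration 5: m = 4, cnt = 2
After iteration 6: m = 5, cnt = 2
After iteration 7: m = 6, cnt = 3
After iteration 8: m = 7, cnt = 3
Loop ends.

Final answer: 3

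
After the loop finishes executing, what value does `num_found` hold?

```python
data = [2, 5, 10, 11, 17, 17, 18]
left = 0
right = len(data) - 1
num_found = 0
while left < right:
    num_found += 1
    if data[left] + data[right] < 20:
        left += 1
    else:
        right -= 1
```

Let's trace through this code step by step.

Initialize: data = [2, 5, 10, 11, 17, 17, 18]
Initialize: left = 0
Initialize: right = 6
Initialize: num_found = 0
Entering loop: while left < right:
After iteration 1: left = 0, right = 5, num_found = 1
After iteration 2: left = 1, right = 5, num_found = 2
After iteration 3: left = 1, right = 4, num_found = 3
After iteration 4: left = 1, right = 3, num_found = 4
After iteration 5: left = 2, right = 3, num_found = 5
After iteration 6: left = 2, right = 2, num_found = 6
Loop ends.

Final answer: 6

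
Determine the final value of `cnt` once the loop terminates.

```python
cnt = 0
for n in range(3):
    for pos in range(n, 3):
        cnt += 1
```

Let's trace through this code step by step.

Initialize: cnt = 0
Entering loop: for n in range(3):
After iteration 1: n = 0, cnt = 3
After iteration 2: n = 1, cnt = 5
After iteration 3: n = 2, cnt = 6
Loop ends.

Final answer: 6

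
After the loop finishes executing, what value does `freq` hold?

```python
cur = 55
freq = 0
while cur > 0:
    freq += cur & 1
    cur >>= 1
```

Let's trace through this code step by step.

Initialize: cur = 55
Initialize: freq = 0
Entering loop: while cur > 0:
After iteration 1: cur = 27, freq = 1
After iteration 2: cur = 13, freq = 2
After iteration 3: cur = 6, freq = 3
After iteration 4: cur = 3, freq = 3
After iteration 5: cur = 1, freq = 4
After iteration 6: cur = 0, freq = 5
Loop ends.

Final answer: 5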